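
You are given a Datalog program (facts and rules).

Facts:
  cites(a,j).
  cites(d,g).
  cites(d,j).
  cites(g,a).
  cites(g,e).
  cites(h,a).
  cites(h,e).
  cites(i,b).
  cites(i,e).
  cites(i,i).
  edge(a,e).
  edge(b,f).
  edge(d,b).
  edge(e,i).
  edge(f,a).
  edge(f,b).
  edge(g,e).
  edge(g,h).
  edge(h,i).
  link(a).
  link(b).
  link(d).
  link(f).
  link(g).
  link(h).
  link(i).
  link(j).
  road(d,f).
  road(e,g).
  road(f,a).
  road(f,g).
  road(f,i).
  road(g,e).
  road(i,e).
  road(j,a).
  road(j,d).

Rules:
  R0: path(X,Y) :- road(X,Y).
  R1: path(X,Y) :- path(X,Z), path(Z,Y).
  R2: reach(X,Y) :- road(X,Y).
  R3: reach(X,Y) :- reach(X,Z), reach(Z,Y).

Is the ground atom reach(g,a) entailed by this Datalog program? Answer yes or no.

no

round 1: derive reach(d,f) via R2 from road(d,f)
round 1: derive reach(e,g) via R2 from road(e,g)
round 1: derive reach(f,a) via R2 from road(f,a)
round 1: derive reach(f,g) via R2 from road(f,g)
round 1: derive reach(f,i) via R2 from road(f,i)
round 1: derive reach(g,e) via R2 from road(g,e)
round 1: derive reach(i,e) via R2 from road(i,e)
round 1: derive reach(j,a) via R2 from road(j,a)
round 1: derive reach(j,d) via R2 from road(j,d)
round 2: derive reach(d,a) via R3 from reach(d,f), reach(f,a)
round 2: derive reach(d,g) via R3 from reach(d,f), reach(f,g)
round 2: derive reach(d,i) via R3 from reach(d,f), reach(f,i)
round 2: derive reach(e,e) via R3 from reach(e,g), reach(g,e)
round 2: derive reach(f,e) via R3 from reach(f,g), reach(g,e)
round 2: derive reach(g,g) via R3 from reach(g,e), reach(e,g)
round 2: derive reach(i,g) via R3 from reach(i,e), reach(e,g)
round 2: derive reach(j,f) via R3 from reach(j,d), reach(d,f)
round 3: derive reach(d,e) via R3 from reach(d,f), reach(f,e)
round 3: derive reach(j,e) via R3 from reach(j,f), reach(f,e)
round 3: derive reach(j,g) via R3 from reach(j,d), reach(d,g)
round 3: derive reach(j,i) via R3 from reach(j,d), reach(d,i)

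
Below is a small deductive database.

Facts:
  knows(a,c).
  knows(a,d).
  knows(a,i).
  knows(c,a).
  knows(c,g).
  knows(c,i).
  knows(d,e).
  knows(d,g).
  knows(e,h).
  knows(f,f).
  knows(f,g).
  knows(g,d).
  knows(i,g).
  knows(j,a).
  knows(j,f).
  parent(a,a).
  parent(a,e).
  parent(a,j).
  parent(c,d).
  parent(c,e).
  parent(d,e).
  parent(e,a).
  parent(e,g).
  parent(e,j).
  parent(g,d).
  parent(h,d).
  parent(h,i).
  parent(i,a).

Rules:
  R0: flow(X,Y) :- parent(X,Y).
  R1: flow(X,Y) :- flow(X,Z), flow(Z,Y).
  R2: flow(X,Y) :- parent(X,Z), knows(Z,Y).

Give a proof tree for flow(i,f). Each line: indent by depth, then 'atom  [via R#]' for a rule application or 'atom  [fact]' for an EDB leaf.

round 1: derive flow(a,a) via R0 from parent(a,a)
round 1: derive flow(a,e) via R0 from parent(a,e)
round 1: derive flow(a,j) via R0 from parent(a,j)
round 1: derive flow(c,d) via R0 from parent(c,d)
round 1: derive flow(c,e) via R0 from parent(c,e)
round 1: derive flow(d,e) via R0 from parent(d,e)
round 1: derive flow(e,a) via R0 from parent(e,a)
round 1: derive flow(e,g) via R0 from parent(e,g)
round 1: derive flow(e,j) via R0 from parent(e,j)
round 1: derive flow(g,d) via R0 from parent(g,d)
round 1: derive flow(h,d) via R0 from parent(h,d)
round 1: derive flow(h,i) via R0 from parent(h,i)
round 1: derive flow(i,a) via R0 from parent(i,a)
round 1: derive flow(a,c) via R2 from parent(a,a), knows(a,c)
round 1: derive flow(a,d) via R2 from parent(a,a), knows(a,d)
round 1: derive flow(a,f) via R2 from parent(a,j), knows(j,f)
round 1: derive flow(a,h) via R2 from parent(a,e), knows(e,h)
round 1: derive flow(a,i) via R2 from parent(a,a), knows(a,i)
round 1: derive flow(c,g) via R2 from parent(c,d), knows(d,g)
round 1: derive flow(c,h) via R2 from parent(c,e), knows(e,h)
round 1: derive flow(d,h) via R2 from parent(d,e), knows(e,h)
round 1: derive flow(e,c) via R2 from parent(e,a), knows(a,c)
round 1: derive flow(e,d) via R2 from parent(e,a), knows(a,d)
round 1: derive flow(e,f) via R2 from parent(e,j), knows(j,f)
round 1: derive flow(e,i) via R2 from parent(e,a), knows(a,i)
round 1: derive flow(g,e) via R2 from parent(g,d), knows(d,e)
round 1: derive flow(g,g) via R2 from parent(g,d), knows(d,g)
round 1: derive flow(h,e) via R2 from parent(h,d), knows(d,e)
round 1: derive flow(h,g) via R2 from parent(h,d), knows(d,g)
round 1: derive flow(i,c) via R2 from parent(i,a), knows(a,c)
round 1: derive flow(i,d) via R2 from parent(i,a), knows(a,d)
round 1: derive flow(i,i) via R2 from parent(i,a), knows(a,i)
round 2: derive flow(a,g) via R1 from flow(a,c), flow(c,g)
round 2: derive flow(c,a) via R1 from flow(c,e), flow(e,a)
round 2: derive flow(c,c) via R1 from flow(c,e), flow(e,c)
round 2: derive flow(c,f) via R1 from flow(c,e), flow(e,f)
round 2: derive flow(c,i) via R1 from flow(c,e), flow(e,i)
round 2: derive flow(c,j) via R1 from flow(c,e), flow(e,j)
round 2: derive flow(d,a) via R1 from flow(d,e), flow(e,a)
round 2: derive flow(d,c) via R1 from flow(d,e), flow(e,c)
round 2: derive flow(d,d) via R1 from flow(d,e), flow(e,d)
round 2: derive flow(d,f) via R1 from flow(d,e), flow(e,f)
round 2: derive flow(d,g) via R1 from flow(d,e), flow(e,g)
round 2: derive flow(d,i) via R1 from flow(d,e), flow(e,i)
round 2: derive flow(d,j) via R1 from flow(d,e), flow(e,j)
round 2: derive flow(e,e) via R1 from flow(e,a), flow(a,e)
round 2: derive flow(e,h) via R1 from flow(e,a), flow(a,h)
round 2: derive flow(g,a) via R1 from flow(g,e), flow(e,a)
round 2: derive flow(g,c) via R1 from flow(g,e), flow(e,c)
round 2: derive flow(g,f) via R1 from flow(g,e), flow(e,f)
round 2: derive flow(g,h) via R1 from flow(g,d), flow(d,h)
round 2: derive flow(g,i) via R1 from flow(g,e), flow(e,i)
round 2: derive flow(g,j) via R1 from flow(g,e), flow(e,j)
round 2: derive flow(h,a) via R1 from flow(h,e), flow(e,a)
round 2: derive flow(h,c) via R1 from flow(h,e), flow(e,c)
round 2: derive flow(h,f) via R1 from flow(h,e), flow(e,f)
round 2: derive flow(h,h) via R1 from flow(h,d), flow(d,h)
round 2: derive flow(h,j) via R1 from flow(h,e), flow(e,j)
round 2: derive flow(i,e) via R1 from flow(i,a), flow(a,e)
round 2: derive flow(i,f) via R1 from flow(i,a), flow(a,f)
round 2: derive flow(i,g) via R1 from flow(i,c), flow(c,g)
round 2: derive flow(i,h) via R1 from flow(i,a), flow(a,h)
round 2: derive flow(i,j) via R1 from flow(i,a), flow(a,j)

flow(i,f)  [via R1]
  flow(i,a)  [via R0]
    parent(i,a)  [fact]
  flow(a,f)  [via R2]
    parent(a,j)  [fact]
    knows(j,f)  [fact]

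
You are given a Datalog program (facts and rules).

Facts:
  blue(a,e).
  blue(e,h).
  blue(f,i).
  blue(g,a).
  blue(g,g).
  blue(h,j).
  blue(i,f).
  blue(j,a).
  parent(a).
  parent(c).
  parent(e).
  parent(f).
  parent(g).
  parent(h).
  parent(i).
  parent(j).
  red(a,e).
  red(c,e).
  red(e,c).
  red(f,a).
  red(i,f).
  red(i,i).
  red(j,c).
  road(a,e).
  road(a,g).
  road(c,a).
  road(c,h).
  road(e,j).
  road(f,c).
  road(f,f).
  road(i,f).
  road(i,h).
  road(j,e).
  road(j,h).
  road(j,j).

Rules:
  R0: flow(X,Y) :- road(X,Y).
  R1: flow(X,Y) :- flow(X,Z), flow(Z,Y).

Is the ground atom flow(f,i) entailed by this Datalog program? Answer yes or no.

round 1: derive flow(a,e) via R0 from road(a,e)
round 1: derive flow(a,g) via R0 from road(a,g)
round 1: derive flow(c,a) via R0 from road(c,a)
round 1: derive flow(c,h) via R0 from road(c,h)
round 1: derive flow(e,j) via R0 from road(e,j)
round 1: derive flow(f,c) via R0 from road(f,c)
round 1: derive flow(f,f) via R0 from road(f,f)
round 1: derive flow(i,f) via R0 from road(i,f)
round 1: derive flow(i,h) via R0 from road(i,h)
round 1: derive flow(j,e) via R0 from road(j,e)
round 1: derive flow(j,h) via R0 from road(j,h)
round 1: derive flow(j,j) via R0 from road(j,j)
round 2: derive flow(a,j) via R1 from flow(a,e), flow(e,j)
round 2: derive flow(c,e) via R1 from flow(c,a), flow(a,e)
round 2: derive flow(c,g) via R1 from flow(c,a), flow(a,g)
round 2: derive flow(e,e) via R1 from flow(e,j), flow(j,e)
round 2: derive flow(e,h) via R1 from flow(e,j), flow(j,h)
round 2: derive flow(f,a) via R1 from flow(f,c), flow(c,a)
round 2: derive flow(f,h) via R1 from flow(f,c), flow(c,h)
round 2: derive flow(i,c) via R1 from flow(i,f), flow(f,c)
round 3: derive flow(a,h) via R1 from flow(a,e), flow(e,h)
round 3: derive flow(c,j) via R1 from flow(c,a), flow(a,j)
round 3: derive flow(f,e) via R1 from flow(f,a), flow(a,e)
round 3: derive flow(f,g) via R1 from flow(f,a), flow(a,g)
round 3: derive flow(f,j) via R1 from flow(f,a), flow(a,j)
round 3: derive flow(i,a) via R1 from flow(i,c), flow(c,a)
round 3: derive flow(i,e) via R1 from flow(i,c), flow(c,e)
round 3: derive flow(i,g) via R1 from flow(i,c), flow(c,g)
round 4: derive flow(i,j) via R1 from flow(i,a), flow(a,j)

no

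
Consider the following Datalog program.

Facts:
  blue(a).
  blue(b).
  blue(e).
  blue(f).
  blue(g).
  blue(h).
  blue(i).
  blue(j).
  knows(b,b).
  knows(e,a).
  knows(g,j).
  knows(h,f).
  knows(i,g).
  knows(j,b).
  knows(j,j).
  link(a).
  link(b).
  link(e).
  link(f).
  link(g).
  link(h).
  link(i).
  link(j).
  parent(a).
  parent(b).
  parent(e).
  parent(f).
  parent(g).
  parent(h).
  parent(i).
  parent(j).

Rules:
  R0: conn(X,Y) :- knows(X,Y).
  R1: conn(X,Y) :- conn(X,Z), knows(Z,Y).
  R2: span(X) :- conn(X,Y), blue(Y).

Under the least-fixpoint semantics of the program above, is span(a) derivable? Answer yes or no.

round 1: derive conn(b,b) via R0 from knows(b,b)
round 1: derive conn(e,a) via R0 from knows(e,a)
round 1: derive conn(g,j) via R0 from knows(g,j)
round 1: derive conn(h,f) via R0 from knows(h,f)
round 1: derive conn(i,g) via R0 from knows(i,g)
round 1: derive conn(j,b) via R0 from knows(j,b)
round 1: derive conn(j,j) via R0 from knows(j,j)
round 2: derive conn(g,b) via R1 from conn(g,j), knows(j,b)
round 2: derive conn(i,j) via R1 from conn(i,g), knows(g,j)
round 2: derive span(b) via R2 from conn(b,b), blue(b)
round 2: derive span(e) via R2 from conn(e,a), blue(a)
round 2: derive span(g) via R2 from conn(g,j), blue(j)
round 2: derive span(h) via R2 from conn(h,f), blue(f)
round 2: derive span(i) via R2 from conn(i,g), blue(g)
round 2: derive span(j) via R2 from conn(j,b), blue(b)
round 3: derive conn(i,b) via R1 from conn(i,j), knows(j,b)

no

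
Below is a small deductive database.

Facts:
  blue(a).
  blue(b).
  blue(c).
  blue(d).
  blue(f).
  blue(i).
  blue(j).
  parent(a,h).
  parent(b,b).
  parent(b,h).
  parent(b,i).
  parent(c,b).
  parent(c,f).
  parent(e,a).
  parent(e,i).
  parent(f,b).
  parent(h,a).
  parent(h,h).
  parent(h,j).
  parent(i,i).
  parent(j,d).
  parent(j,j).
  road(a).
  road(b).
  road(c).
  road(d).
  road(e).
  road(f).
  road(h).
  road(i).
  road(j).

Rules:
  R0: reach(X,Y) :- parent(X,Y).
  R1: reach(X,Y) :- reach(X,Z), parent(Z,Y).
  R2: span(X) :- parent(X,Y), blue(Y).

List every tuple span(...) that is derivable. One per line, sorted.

span(b)
span(c)
span(e)
span(f)
span(h)
span(i)
span(j)

round 1: derive span(b) via R2 from parent(b,b), blue(b)
round 1: derive span(c) via R2 from parent(c,b), blue(b)
round 1: derive span(e) via R2 from parent(e,a), blue(a)
round 1: derive span(f) via R2 from parent(f,b), blue(b)
round 1: derive span(h) via R2 from parent(h,a), blue(a)
round 1: derive span(i) via R2 from parent(i,i), blue(i)
round 1: derive span(j) via R2 from parent(j,d), blue(d)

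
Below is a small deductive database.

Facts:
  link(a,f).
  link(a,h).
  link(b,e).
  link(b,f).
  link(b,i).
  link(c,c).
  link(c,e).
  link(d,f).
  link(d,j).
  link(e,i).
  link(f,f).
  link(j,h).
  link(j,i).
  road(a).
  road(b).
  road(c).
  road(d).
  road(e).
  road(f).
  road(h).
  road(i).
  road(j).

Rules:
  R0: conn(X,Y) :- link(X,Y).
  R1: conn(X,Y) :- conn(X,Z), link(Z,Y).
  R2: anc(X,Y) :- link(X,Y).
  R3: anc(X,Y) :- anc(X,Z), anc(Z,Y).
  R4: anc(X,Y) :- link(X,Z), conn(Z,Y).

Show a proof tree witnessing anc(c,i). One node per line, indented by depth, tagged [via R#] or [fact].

anc(c,i)  [via R3]
  anc(c,e)  [via R2]
    link(c,e)  [fact]
  anc(e,i)  [via R2]
    link(e,i)  [fact]

round 1: derive conn(a,f) via R0 from link(a,f)
round 1: derive conn(a,h) via R0 from link(a,h)
round 1: derive conn(b,e) via R0 from link(b,e)
round 1: derive conn(b,f) via R0 from link(b,f)
round 1: derive conn(b,i) via R0 from link(b,i)
round 1: derive conn(c,c) via R0 from link(c,c)
round 1: derive conn(c,e) via R0 from link(c,e)
round 1: derive conn(d,f) via R0 from link(d,f)
round 1: derive conn(d,j) via R0 from link(d,j)
round 1: derive conn(e,i) via R0 from link(e,i)
round 1: derive conn(f,f) via R0 from link(f,f)
round 1: derive conn(j,h) via R0 from link(j,h)
round 1: derive conn(j,i) via R0 from link(j,i)
round 1: derive anc(a,f) via R2 from link(a,f)
round 1: derive anc(a,h) via R2 from link(a,h)
round 1: derive anc(b,e) via R2 from link(b,e)
round 1: derive anc(b,f) via R2 from link(b,f)
round 1: derive anc(b,i) via R2 from link(b,i)
round 1: derive anc(c,c) via R2 from link(c,c)
round 1: derive anc(c,e) via R2 from link(c,e)
round 1: derive anc(d,f) via R2 from link(d,f)
round 1: derive anc(d,j) via R2 from link(d,j)
round 1: derive anc(e,i) via R2 from link(e,i)
round 1: derive anc(f,f) via R2 from link(f,f)
round 1: derive anc(j,h) via R2 from link(j,h)
round 1: derive anc(j,i) via R2 from link(j,i)
round 2: derive conn(c,i) via R1 from conn(c,e), link(e,i)
round 2: derive conn(d,h) via R1 from conn(d,j), link(j,h)
round 2: derive conn(d,i) via R1 from conn(d,j), link(j,i)
round 2: derive anc(c,i) via R3 from anc(c,e), anc(e,i)
round 2: derive anc(d,h) via R3 from anc(d,j), anc(j,h)
round 2: derive anc(d,i) via R3 from anc(d,j), anc(j,i)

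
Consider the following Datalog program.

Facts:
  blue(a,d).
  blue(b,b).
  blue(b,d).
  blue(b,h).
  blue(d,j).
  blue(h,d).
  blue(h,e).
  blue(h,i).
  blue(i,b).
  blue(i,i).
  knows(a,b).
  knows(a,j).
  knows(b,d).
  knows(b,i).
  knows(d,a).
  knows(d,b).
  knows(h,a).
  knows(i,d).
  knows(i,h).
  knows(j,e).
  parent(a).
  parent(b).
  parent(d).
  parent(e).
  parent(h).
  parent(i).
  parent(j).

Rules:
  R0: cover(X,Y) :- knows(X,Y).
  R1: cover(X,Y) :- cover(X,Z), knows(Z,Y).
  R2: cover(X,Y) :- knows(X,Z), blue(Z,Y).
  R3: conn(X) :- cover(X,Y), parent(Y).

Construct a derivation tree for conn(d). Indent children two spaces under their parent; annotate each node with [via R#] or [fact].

round 1: derive cover(a,b) via R0 from knows(a,b)
round 1: derive cover(a,j) via R0 from knows(a,j)
round 1: derive cover(b,d) via R0 from knows(b,d)
round 1: derive cover(b,i) via R0 from knows(b,i)
round 1: derive cover(d,a) via R0 from knows(d,a)
round 1: derive cover(d,b) via R0 from knows(d,b)
round 1: derive cover(h,a) via R0 from knows(h,a)
round 1: derive cover(i,d) via R0 from knows(i,d)
round 1: derive cover(i,h) via R0 from knows(i,h)
round 1: derive cover(j,e) via R0 from knows(j,e)
round 1: derive cover(a,d) via R2 from knows(a,b), blue(b,d)
round 1: derive cover(a,h) via R2 from knows(a,b), blue(b,h)
round 1: derive cover(b,b) via R2 from knows(b,i), blue(i,b)
round 1: derive cover(b,j) via R2 from knows(b,d), blue(d,j)
round 1: derive cover(d,d) via R2 from knows(d,a), blue(a,d)
round 1: derive cover(d,h) via R2 from knows(d,b), blue(b,h)
round 1: derive cover(h,d) via R2 from knows(h,a), blue(a,d)
round 1: derive cover(i,e) via R2 from knows(i,h), blue(h,e)
round 1: derive cover(i,i) via R2 from knows(i,h), blue(h,i)
round 1: derive cover(i,j) via R2 from knows(i,d), blue(d,j)
round 2: derive cover(a,a) via R1 from cover(a,d), knows(d,a)
round 2: derive cover(a,e) via R1 from cover(a,j), knows(j,e)
round 2: derive cover(a,i) via R1 from cover(a,b), knows(b,i)
round 2: derive cover(b,a) via R1 from cover(b,d), knows(d,a)
round 2: derive cover(b,e) via R1 from cover(b,j), knows(j,e)
round 2: derive cover(b,h) via R1 from cover(b,i), knows(i,h)
round 2: derive cover(d,i) via R1 from cover(d,b), knows(b,i)
round 2: derive cover(d,j) via R1 from cover(d,a), knows(a,j)
round 2: derive cover(h,b) via R1 from cover(h,a), knows(a,b)
round 2: derive cover(h,j) via R1 from cover(h,a), knows(a,j)
round 2: derive cover(i,a) via R1 from cover(i,d), knows(d,a)
round 2: derive cover(i,b) via R1 from cover(i,d), knows(d,b)
round 2: derive conn(a) via R3 from cover(a,b), parent(b)
round 2: derive conn(b) via R3 from cover(b,b), parent(b)
round 2: derive conn(d) via R3 from cover(d,a), parent(a)
round 2: derive conn(h) via R3 from cover(h,a), parent(a)
round 2: derive conn(i) via R3 from cover(i,d), parent(d)
round 2: derive conn(j) via R3 from cover(j,e), parent(e)
round 3: derive cover(d,e) via R1 from cover(d,j), knows(j,e)
round 3: derive cover(h,e) via R1 from cover(h,j), knows(j,e)
round 3: derive cover(h,i) via R1 from cover(h,b), knows(b,i)
round 4: derive cover(h,h) via R1 from cover(h,i), knows(i,h)

conn(d)  [via R3]
  cover(d,a)  [via R0]
    knows(d,a)  [fact]
  parent(a)  [fact]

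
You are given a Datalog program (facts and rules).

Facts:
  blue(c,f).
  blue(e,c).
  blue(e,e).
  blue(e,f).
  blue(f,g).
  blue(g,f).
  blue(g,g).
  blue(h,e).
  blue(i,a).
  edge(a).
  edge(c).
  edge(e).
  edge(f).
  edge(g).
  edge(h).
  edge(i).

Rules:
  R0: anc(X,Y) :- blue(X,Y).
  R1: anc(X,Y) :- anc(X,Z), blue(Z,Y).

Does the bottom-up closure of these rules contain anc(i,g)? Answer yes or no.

no

round 1: derive anc(c,f) via R0 from blue(c,f)
round 1: derive anc(e,c) via R0 from blue(e,c)
round 1: derive anc(e,e) via R0 from blue(e,e)
round 1: derive anc(e,f) via R0 from blue(e,f)
round 1: derive anc(f,g) via R0 from blue(f,g)
round 1: derive anc(g,f) via R0 from blue(g,f)
round 1: derive anc(g,g) via R0 from blue(g,g)
round 1: derive anc(h,e) via R0 from blue(h,e)
round 1: derive anc(i,a) via R0 from blue(i,a)
round 2: derive anc(c,g) via R1 from anc(c,f), blue(f,g)
round 2: derive anc(e,g) via R1 from anc(e,f), blue(f,g)
round 2: derive anc(f,f) via R1 from anc(f,g), blue(g,f)
round 2: derive anc(h,c) via R1 from anc(h,e), blue(e,c)
round 2: derive anc(h,f) via R1 from anc(h,e), blue(e,f)
round 3: derive anc(h,g) via R1 from anc(h,f), blue(f,g)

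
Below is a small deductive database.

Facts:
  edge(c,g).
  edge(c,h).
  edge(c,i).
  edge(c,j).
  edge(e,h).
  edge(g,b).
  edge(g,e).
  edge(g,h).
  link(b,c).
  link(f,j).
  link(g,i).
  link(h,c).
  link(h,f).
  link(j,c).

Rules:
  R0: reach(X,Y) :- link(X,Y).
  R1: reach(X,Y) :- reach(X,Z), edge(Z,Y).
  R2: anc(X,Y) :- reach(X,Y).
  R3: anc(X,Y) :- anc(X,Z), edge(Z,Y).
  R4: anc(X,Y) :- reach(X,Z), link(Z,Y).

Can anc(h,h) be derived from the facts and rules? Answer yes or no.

yes

round 1: derive reach(b,c) via R0 from link(b,c)
round 1: derive reach(f,j) via R0 from link(f,j)
round 1: derive reach(g,i) via R0 from link(g,i)
round 1: derive reach(h,c) via R0 from link(h,c)
round 1: derive reach(h,f) via R0 from link(h,f)
round 1: derive reach(j,c) via R0 from link(j,c)
round 2: derive reach(b,g) via R1 from reach(b,c), edge(c,g)
round 2: derive reach(b,h) via R1 from reach(b,c), edge(c,h)
round 2: derive reach(b,i) via R1 from reach(b,c), edge(c,i)
round 2: derive reach(b,j) via R1 from reach(b,c), edge(c,j)
round 2: derive reach(h,g) via R1 from reach(h,c), edge(c,g)
round 2: derive reach(h,h) via R1 from reach(h,c), edge(c,h)
round 2: derive reach(h,i) via R1 from reach(h,c), edge(c,i)
round 2: derive reach(h,j) via R1 from reach(h,c), edge(c,j)
round 2: derive reach(j,g) via R1 from reach(j,c), edge(c,g)
round 2: derive reach(j,h) via R1 from reach(j,c), edge(c,h)
round 2: derive reach(j,i) via R1 from reach(j,c), edge(c,i)
round 2: derive reach(j,j) via R1 from reach(j,c), edge(c,j)
round 2: derive anc(b,c) via R2 from reach(b,c)
round 2: derive anc(f,j) via R2 from reach(f,j)
round 2: derive anc(g,i) via R2 from reach(g,i)
round 2: derive anc(h,c) via R2 from reach(h,c)
round 2: derive anc(h,f) via R2 from reach(h,f)
round 2: derive anc(j,c) via R2 from reach(j,c)
round 2: derive anc(f,c) via R4 from reach(f,j), link(j,c)
round 2: derive anc(h,j) via R4 from reach(h,f), link(f,j)
round 3: derive reach(b,b) via R1 from reach(b,g), edge(g,b)
round 3: derive reach(b,e) via R1 from reach(b,g), edge(g,e)
round 3: derive reach(h,b) via R1 from reach(h,g), edge(g,b)
round 3: derive reach(h,e) via R1 from reach(h,g), edge(g,e)
round 3: derive reach(j,b) via R1 from reach(j,g), edge(g,b)
round 3: derive reach(j,e) via R1 from reach(j,g), edge(g,e)
round 3: derive anc(b,g) via R2 from reach(b,g)
round 3: derive anc(b,h) via R2 from reach(b,h)
round 3: derive anc(b,i) via R2 from reach(b,i)
round 3: derive anc(b,j) via R2 from reach(b,j)
round 3: derive anc(h,g) via R2 from reach(h,g)
round 3: derive anc(h,h) via R2 from reach(h,h)
round 3: derive anc(h,i) via R2 from reach(h,i)
round 3: derive anc(j,g) via R2 from reach(j,g)
round 3: derive anc(j,h) via R2 from reach(j,h)
round 3: derive anc(j,i) via R2 from reach(j,i)
round 3: derive anc(j,j) via R2 from reach(j,j)
round 3: derive anc(f,g) via R3 from anc(f,c), edge(c,g)
round 3: derive anc(f,h) via R3 from anc(f,c), edge(c,h)
round 3: derive anc(f,i) via R3 from anc(f,c), edge(c,i)
round 3: derive anc(b,f) via R4 from reach(b,h), link(h,f)
round 3: derive anc(j,f) via R4 from reach(j,h), link(h,f)
round 4: derive anc(b,b) via R2 from reach(b,b)
round 4: derive anc(b,e) via R2 from reach(b,e)
round 4: derive anc(h,b) via R2 from reach(h,b)
round 4: derive anc(h,e) via R2 from reach(h,e)
round 4: derive anc(j,b) via R2 from reach(j,b)
round 4: derive anc(j,e) via R2 from reach(j,e)
round 4: derive anc(f,b) via R3 from anc(f,g), edge(g,b)
round 4: derive anc(f,e) via R3 from anc(f,g), edge(g,e)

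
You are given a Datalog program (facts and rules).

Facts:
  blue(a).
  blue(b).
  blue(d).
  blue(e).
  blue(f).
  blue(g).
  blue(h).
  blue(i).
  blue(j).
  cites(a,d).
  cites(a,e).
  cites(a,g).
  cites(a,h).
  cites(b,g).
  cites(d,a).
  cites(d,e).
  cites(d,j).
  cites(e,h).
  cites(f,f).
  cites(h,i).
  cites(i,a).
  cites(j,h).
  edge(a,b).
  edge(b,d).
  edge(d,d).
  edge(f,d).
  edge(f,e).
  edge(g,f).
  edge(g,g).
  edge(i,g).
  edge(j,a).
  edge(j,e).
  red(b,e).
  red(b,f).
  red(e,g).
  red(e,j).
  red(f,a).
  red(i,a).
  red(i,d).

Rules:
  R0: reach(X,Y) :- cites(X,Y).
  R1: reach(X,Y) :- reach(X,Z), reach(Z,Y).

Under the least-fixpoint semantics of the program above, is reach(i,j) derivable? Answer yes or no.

yes

round 1: derive reach(a,d) via R0 from cites(a,d)
round 1: derive reach(a,e) via R0 from cites(a,e)
round 1: derive reach(a,g) via R0 from cites(a,g)
round 1: derive reach(a,h) via R0 from cites(a,h)
round 1: derive reach(b,g) via R0 from cites(b,g)
round 1: derive reach(d,a) via R0 from cites(d,a)
round 1: derive reach(d,e) via R0 from cites(d,e)
round 1: derive reach(d,j) via R0 from cites(d,j)
round 1: derive reach(e,h) via R0 from cites(e,h)
round 1: derive reach(f,f) via R0 from cites(f,f)
round 1: derive reach(h,i) via R0 from cites(h,i)
round 1: derive reach(i,a) via R0 from cites(i,a)
round 1: derive reach(j,h) via R0 from cites(j,h)
round 2: derive reach(a,a) via R1 from reach(a,d), reach(d,a)
round 2: derive reach(a,i) via R1 from reach(a,h), reach(h,i)
round 2: derive reach(a,j) via R1 from reach(a,d), reach(d,j)
round 2: derive reach(d,d) via R1 from reach(d,a), reach(a,d)
round 2: derive reach(d,g) via R1 from reach(d,a), reach(a,g)
round 2: derive reach(d,h) via R1 from reach(d,a), reach(a,h)
round 2: derive reach(e,i) via R1 from reach(e,h), reach(h,i)
round 2: derive reach(h,a) via R1 from reach(h,i), reach(i,a)
round 2: derive reach(i,d) via R1 from reach(i,a), reach(a,d)
round 2: derive reach(i,e) via R1 from reach(i,a), reach(a,e)
round 2: derive reach(i,g) via R1 from reach(i,a), reach(a,g)
round 2: derive reach(i,h) via R1 from reach(i,a), reach(a,h)
round 2: derive reach(j,i) via R1 from reach(j,h), reach(h,i)
round 3: derive reach(d,i) via R1 from reach(d,a), reach(a,i)
round 3: derive reach(e,a) via R1 from reach(e,h), reach(h,a)
round 3: derive reach(e,d) via R1 from reach(e,i), reach(i,d)
round 3: derive reach(e,e) via R1 from reach(e,i), reach(i,e)
round 3: derive reach(e,g) via R1 from reach(e,i), reach(i,g)
round 3: derive reach(h,d) via R1 from reach(h,a), reach(a,d)
round 3: derive reach(h,e) via R1 from reach(h,a), reach(a,e)
round 3: derive reach(h,g) via R1 from reach(h,a), reach(a,g)
round 3: derive reach(h,h) via R1 from reach(h,a), reach(a,h)
round 3: derive reach(h,j) via R1 from reach(h,a), reach(a,j)
round 3: derive reach(i,i) via R1 from reach(i,a), reach(a,i)
round 3: derive reach(i,j) via R1 from reach(i,a), reach(a,j)
round 3: derive reach(j,a) via R1 from reach(j,h), reach(h,a)
round 3: derive reach(j,d) via R1 from reach(j,i), reach(i,d)
round 3: derive reach(j,e) via R1 from reach(j,i), reach(i,e)
round 3: derive reach(j,g) via R1 from reach(j,i), reach(i,g)
round 4: derive reach(e,j) via R1 from reach(e,a), reach(a,j)
round 4: derive reach(j,j) via R1 from reach(j,a), reach(a,j)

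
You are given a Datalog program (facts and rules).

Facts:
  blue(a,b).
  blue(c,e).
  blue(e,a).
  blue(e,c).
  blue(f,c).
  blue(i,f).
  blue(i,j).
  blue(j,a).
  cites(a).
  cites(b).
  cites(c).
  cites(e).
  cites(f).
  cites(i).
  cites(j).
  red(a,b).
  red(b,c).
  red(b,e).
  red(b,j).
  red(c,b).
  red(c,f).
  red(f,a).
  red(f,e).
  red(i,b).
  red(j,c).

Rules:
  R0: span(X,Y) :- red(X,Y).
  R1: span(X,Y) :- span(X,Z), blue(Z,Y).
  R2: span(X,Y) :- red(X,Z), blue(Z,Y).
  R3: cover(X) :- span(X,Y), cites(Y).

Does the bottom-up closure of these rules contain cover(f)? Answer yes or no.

yes

round 1: derive span(a,b) via R0 from red(a,b)
round 1: derive span(b,c) via R0 from red(b,c)
round 1: derive span(b,e) via R0 from red(b,e)
round 1: derive span(b,j) via R0 from red(b,j)
round 1: derive span(c,b) via R0 from red(c,b)
round 1: derive span(c,f) via R0 from red(c,f)
round 1: derive span(f,a) via R0 from red(f,a)
round 1: derive span(f,e) via R0 from red(f,e)
round 1: derive span(i,b) via R0 from red(i,b)
round 1: derive span(j,c) via R0 from red(j,c)
round 1: derive span(b,a) via R2 from red(b,e), blue(e,a)
round 1: derive span(c,c) via R2 from red(c,f), blue(f,c)
round 1: derive span(f,b) via R2 from red(f,a), blue(a,b)
round 1: derive span(f,c) via R2 from red(f,e), blue(e,c)
round 1: derive span(j,e) via R2 from red(j,c), blue(c,e)
round 2: derive span(b,b) via R1 from span(b,a), blue(a,b)
round 2: derive span(c,e) via R1 from span(c,c), blue(c,e)
round 2: derive span(j,a) via R1 from span(j,e), blue(e,a)
round 2: derive cover(a) via R3 from span(a,b), cites(b)
round 2: derive cover(b) via R3 from span(b,a), cites(a)
round 2: derive cover(c) via R3 from span(c,b), cites(b)
round 2: derive cover(f) via R3 from span(f,a), cites(a)
round 2: derive cover(i) via R3 from span(i,b), cites(b)
round 2: derive cover(j) via R3 from span(j,c), cites(c)
round 3: derive span(c,a) via R1 from span(c,e), blue(e,a)
round 3: derive span(j,b) via R1 from span(j,a), blue(a,b)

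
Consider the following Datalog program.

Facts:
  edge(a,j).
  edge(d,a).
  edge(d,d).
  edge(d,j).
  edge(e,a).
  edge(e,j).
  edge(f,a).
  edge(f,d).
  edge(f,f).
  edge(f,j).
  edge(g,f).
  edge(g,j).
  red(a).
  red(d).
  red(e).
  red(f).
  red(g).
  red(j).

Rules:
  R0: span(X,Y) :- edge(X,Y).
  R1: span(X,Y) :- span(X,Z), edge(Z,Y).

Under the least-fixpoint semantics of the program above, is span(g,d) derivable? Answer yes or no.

yes

round 1: derive span(a,j) via R0 from edge(a,j)
round 1: derive span(d,a) via R0 from edge(d,a)
round 1: derive span(d,d) via R0 from edge(d,d)
round 1: derive span(d,j) via R0 from edge(d,j)
round 1: derive span(e,a) via R0 from edge(e,a)
round 1: derive span(e,j) via R0 from edge(e,j)
round 1: derive span(f,a) via R0 from edge(f,a)
round 1: derive span(f,d) via R0 from edge(f,d)
round 1: derive span(f,f) via R0 from edge(f,f)
round 1: derive span(f,j) via R0 from edge(f,j)
round 1: derive span(g,f) via R0 from edge(g,f)
round 1: derive span(g,j) via R0 from edge(g,j)
round 2: derive span(g,a) via R1 from span(g,f), edge(f,a)
round 2: derive span(g,d) via R1 from span(g,f), edge(f,d)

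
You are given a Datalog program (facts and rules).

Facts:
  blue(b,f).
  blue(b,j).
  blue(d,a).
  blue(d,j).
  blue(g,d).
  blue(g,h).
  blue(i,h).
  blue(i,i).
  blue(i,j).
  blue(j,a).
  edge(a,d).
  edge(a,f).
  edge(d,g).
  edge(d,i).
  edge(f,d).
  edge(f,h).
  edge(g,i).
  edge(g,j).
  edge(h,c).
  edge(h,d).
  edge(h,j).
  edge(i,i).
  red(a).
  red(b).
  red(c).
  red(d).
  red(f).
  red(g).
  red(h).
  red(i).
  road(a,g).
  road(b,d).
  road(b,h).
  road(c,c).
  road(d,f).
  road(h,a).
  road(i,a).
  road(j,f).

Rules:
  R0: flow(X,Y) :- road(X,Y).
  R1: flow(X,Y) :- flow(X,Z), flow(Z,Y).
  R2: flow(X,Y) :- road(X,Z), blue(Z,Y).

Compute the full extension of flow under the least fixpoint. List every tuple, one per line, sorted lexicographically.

flow(a,a)
flow(a,d)
flow(a,f)
flow(a,g)
flow(a,h)
flow(b,a)
flow(b,d)
flow(b,f)
flow(b,g)
flow(b,h)
flow(b,j)
flow(c,c)
flow(d,f)
flow(h,a)
flow(h,d)
flow(h,f)
flow(h,g)
flow(h,h)
flow(i,a)
flow(i,d)
flow(i,f)
flow(i,g)
flow(i,h)
flow(j,f)

round 1: derive flow(a,g) via R0 from road(a,g)
round 1: derive flow(b,d) via R0 from road(b,d)
round 1: derive flow(b,h) via R0 from road(b,h)
round 1: derive flow(c,c) via R0 from road(c,c)
round 1: derive flow(d,f) via R0 from road(d,f)
round 1: derive flow(h,a) via R0 from road(h,a)
round 1: derive flow(i,a) via R0 from road(i,a)
round 1: derive flow(j,f) via R0 from road(j,f)
round 1: derive flow(a,d) via R2 from road(a,g), blue(g,d)
round 1: derive flow(a,h) via R2 from road(a,g), blue(g,h)
round 1: derive flow(b,a) via R2 from road(b,d), blue(d,a)
round 1: derive flow(b,j) via R2 from road(b,d), blue(d,j)
round 2: derive flow(a,a) via R1 from flow(a,h), flow(h,a)
round 2: derive flow(a,f) via R1 from flow(a,d), flow(d,f)
round 2: derive flow(b,f) via R1 from flow(b,d), flow(d,f)
round 2: derive flow(b,g) via R1 from flow(b,a), flow(a,g)
round 2: derive flow(h,d) via R1 from flow(h,a), flow(a,d)
round 2: derive flow(h,g) via R1 from flow(h,a), flow(a,g)
round 2: derive flow(h,h) via R1 from flow(h,a), flow(a,h)
round 2: derive flow(i,d) via R1 from flow(i,a), flow(a,d)
round 2: derive flow(i,g) via R1 from flow(i,a), flow(a,g)
round 2: derive flow(i,h) via R1 from flow(i,a), flow(a,h)
round 3: derive flow(h,f) via R1 from flow(h,a), flow(a,f)
round 3: derive flow(i,f) via R1 from flow(i,a), flow(a,f)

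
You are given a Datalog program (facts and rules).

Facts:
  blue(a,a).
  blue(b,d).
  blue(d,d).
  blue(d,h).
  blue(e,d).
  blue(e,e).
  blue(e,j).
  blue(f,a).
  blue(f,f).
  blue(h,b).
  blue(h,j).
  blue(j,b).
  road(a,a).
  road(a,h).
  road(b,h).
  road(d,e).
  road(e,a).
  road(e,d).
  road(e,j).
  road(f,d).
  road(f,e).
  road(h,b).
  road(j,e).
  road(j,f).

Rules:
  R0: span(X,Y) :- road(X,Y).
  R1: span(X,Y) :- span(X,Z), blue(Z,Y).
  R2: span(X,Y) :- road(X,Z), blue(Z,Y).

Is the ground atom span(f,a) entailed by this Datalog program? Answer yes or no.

round 1: derive span(a,a) via R0 from road(a,a)
round 1: derive span(a,h) via R0 from road(a,h)
round 1: derive span(b,h) via R0 from road(b,h)
round 1: derive span(d,e) via R0 from road(d,e)
round 1: derive span(e,a) via R0 from road(e,a)
round 1: derive span(e,d) via R0 from road(e,d)
round 1: derive span(e,j) via R0 from road(e,j)
round 1: derive span(f,d) via R0 from road(f,d)
round 1: derive span(f,e) via R0 from road(f,e)
round 1: derive span(h,b) via R0 from road(h,b)
round 1: derive span(j,e) via R0 from road(j,e)
round 1: derive span(j,f) via R0 from road(j,f)
round 1: derive span(a,b) via R2 from road(a,h), blue(h,b)
round 1: derive span(a,j) via R2 from road(a,h), blue(h,j)
round 1: derive span(b,b) via R2 from road(b,h), blue(h,b)
round 1: derive span(b,j) via R2 from road(b,h), blue(h,j)
round 1: derive span(d,d) via R2 from road(d,e), blue(e,d)
round 1: derive span(d,j) via R2 from road(d,e), blue(e,j)
round 1: derive span(e,b) via R2 from road(e,j), blue(j,b)
round 1: derive span(e,h) via R2 from road(e,d), blue(d,h)
round 1: derive span(f,h) via R2 from road(f,d), blue(d,h)
round 1: derive span(f,j) via R2 from road(f,e), blue(e,j)
round 1: derive span(h,d) via R2 from road(h,b), blue(b,d)
round 1: derive span(j,a) via R2 from road(j,f), blue(f,a)
round 1: derive span(j,d) via R2 from road(j,e), blue(e,d)
round 1: derive span(j,j) via R2 from road(j,e), blue(e,j)
round 2: derive span(a,d) via R1 from span(a,b), blue(b,d)
round 2: derive span(b,d) via R1 from span(b,b), blue(b,d)
round 2: derive span(d,b) via R1 from span(d,j), blue(j,b)
round 2: derive span(d,h) via R1 from span(d,d), blue(d,h)
round 2: derive span(f,b) via R1 from span(f,h), blue(h,b)
round 2: derive span(h,h) via R1 from span(h,d), blue(d,h)
round 2: derive span(j,b) via R1 from span(j,j), blue(j,b)
round 2: derive span(j,h) via R1 from span(j,d), blue(d,h)
round 3: derive span(h,j) via R1 from span(h,h), blue(h,j)

no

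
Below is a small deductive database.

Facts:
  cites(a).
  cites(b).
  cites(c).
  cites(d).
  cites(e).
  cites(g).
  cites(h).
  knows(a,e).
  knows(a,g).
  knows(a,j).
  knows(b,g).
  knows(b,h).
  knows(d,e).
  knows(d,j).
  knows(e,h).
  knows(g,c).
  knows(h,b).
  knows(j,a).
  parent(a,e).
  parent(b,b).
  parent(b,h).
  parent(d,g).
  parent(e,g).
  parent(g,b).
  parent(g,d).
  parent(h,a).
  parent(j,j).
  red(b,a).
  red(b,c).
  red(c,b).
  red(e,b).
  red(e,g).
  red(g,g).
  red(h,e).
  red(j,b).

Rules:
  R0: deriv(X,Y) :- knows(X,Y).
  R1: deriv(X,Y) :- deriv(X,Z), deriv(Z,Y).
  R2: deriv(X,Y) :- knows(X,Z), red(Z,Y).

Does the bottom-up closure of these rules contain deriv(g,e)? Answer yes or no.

yes

round 1: derive deriv(a,e) via R0 from knows(a,e)
round 1: derive deriv(a,g) via R0 from knows(a,g)
round 1: derive deriv(a,j) via R0 from knows(a,j)
round 1: derive deriv(b,g) via R0 from knows(b,g)
round 1: derive deriv(b,h) via R0 from knows(b,h)
round 1: derive deriv(d,e) via R0 from knows(d,e)
round 1: derive deriv(d,j) via R0 from knows(d,j)
round 1: derive deriv(e,h) via R0 from knows(e,h)
round 1: derive deriv(g,c) via R0 from knows(g,c)
round 1: derive deriv(h,b) via R0 from knows(h,b)
round 1: derive deriv(j,a) via R0 from knows(j,a)
round 1: derive deriv(a,b) via R2 from knows(a,e), red(e,b)
round 1: derive deriv(b,e) via R2 from knows(b,h), red(h,e)
round 1: derive deriv(d,b) via R2 from knows(d,e), red(e,b)
round 1: derive deriv(d,g) via R2 from knows(d,e), red(e,g)
round 1: derive deriv(e,e) via R2 from knows(e,h), red(h,e)
round 1: derive deriv(g,b) via R2 from knows(g,c), red(c,b)
round 1: derive deriv(h,a) via R2 from knows(h,b), red(b,a)
round 1: derive deriv(h,c) via R2 from knows(h,b), red(b,c)
round 2: derive deriv(a,a) via R1 from deriv(a,j), deriv(j,a)
round 2: derive deriv(a,c) via R1 from deriv(a,g), deriv(g,c)
round 2: derive deriv(a,h) via R1 from deriv(a,b), deriv(b,h)
round 2: derive deriv(b,a) via R1 from deriv(b,h), deriv(h,a)
round 2: derive deriv(b,b) via R1 from deriv(b,g), deriv(g,b)
round 2: derive deriv(b,c) via R1 from deriv(b,g), deriv(g,c)
round 2: derive deriv(d,a) via R1 from deriv(d,j), deriv(j,a)
round 2: derive deriv(d,c) via R1 from deriv(d,g), deriv(g,c)
round 2: derive deriv(d,h) via R1 from deriv(d,b), deriv(b,h)
round 2: derive deriv(e,a) via R1 from deriv(e,h), deriv(h,a)
round 2: derive deriv(e,b) via R1 from deriv(e,h), deriv(h,b)
round 2: derive deriv(e,c) via R1 from deriv(e,h), deriv(h,c)
round 2: derive deriv(g,e) via R1 from deriv(g,b), deriv(b,e)
round 2: derive deriv(g,g) via R1 from deriv(g,b), deriv(b,g)
round 2: derive deriv(g,h) via R1 from deriv(g,b), deriv(b,h)
round 2: derive deriv(h,e) via R1 from deriv(h,a), deriv(a,e)
round 2: derive deriv(h,g) via R1 from deriv(h,a), deriv(a,g)
round 2: derive deriv(h,h) via R1 from deriv(h,b), deriv(b,h)
round 2: derive deriv(h,j) via R1 from deriv(h,a), deriv(a,j)
round 2: derive deriv(j,b) via R1 from deriv(j,a), deriv(a,b)
round 2: derive deriv(j,e) via R1 from deriv(j,a), deriv(a,e)
round 2: derive deriv(j,g) via R1 from deriv(j,a), deriv(a,g)
round 2: derive deriv(j,j) via R1 from deriv(j,a), deriv(a,j)
round 3: derive deriv(b,j) via R1 from deriv(b,a), deriv(a,j)
round 3: derive deriv(e,g) via R1 from deriv(e,a), deriv(a,g)
round 3: derive deriv(e,j) via R1 from deriv(e,a), deriv(a,j)
round 3: derive deriv(g,a) via R1 from deriv(g,b), deriv(b,a)
round 3: derive deriv(g,j) via R1 from deriv(g,h), deriv(h,j)
round 3: derive deriv(j,c) via R1 from deriv(j,a), deriv(a,c)
round 3: derive deriv(j,h) via R1 from deriv(j,a), deriv(a,h)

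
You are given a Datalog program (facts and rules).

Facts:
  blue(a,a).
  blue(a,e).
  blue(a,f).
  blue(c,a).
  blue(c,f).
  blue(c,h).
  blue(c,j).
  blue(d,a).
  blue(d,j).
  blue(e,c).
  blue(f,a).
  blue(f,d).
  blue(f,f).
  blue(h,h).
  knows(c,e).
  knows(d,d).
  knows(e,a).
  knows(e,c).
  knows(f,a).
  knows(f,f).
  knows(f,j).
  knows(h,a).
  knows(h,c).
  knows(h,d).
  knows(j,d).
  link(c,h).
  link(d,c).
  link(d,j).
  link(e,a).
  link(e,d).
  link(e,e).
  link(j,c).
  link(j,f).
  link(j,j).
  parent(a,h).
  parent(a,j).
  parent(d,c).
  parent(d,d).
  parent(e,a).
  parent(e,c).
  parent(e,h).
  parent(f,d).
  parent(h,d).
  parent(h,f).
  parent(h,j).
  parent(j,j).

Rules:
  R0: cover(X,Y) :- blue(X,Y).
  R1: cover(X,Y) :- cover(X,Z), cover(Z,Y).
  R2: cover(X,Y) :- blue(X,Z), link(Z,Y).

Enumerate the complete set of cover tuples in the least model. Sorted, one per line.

cover(a,a)
cover(a,c)
cover(a,d)
cover(a,e)
cover(a,f)
cover(a,h)
cover(a,j)
cover(c,a)
cover(c,c)
cover(c,d)
cover(c,e)
cover(c,f)
cover(c,h)
cover(c,j)
cover(d,a)
cover(d,c)
cover(d,d)
cover(d,e)
cover(d,f)
cover(d,h)
cover(d,j)
cover(e,a)
cover(e,c)
cover(e,d)
cover(e,e)
cover(e,f)
cover(e,h)
cover(e,j)
cover(f,a)
cover(f,c)
cover(f,d)
cover(f,e)
cover(f,f)
cover(f,h)
cover(f,j)
cover(h,h)

round 1: derive cover(a,a) via R0 from blue(a,a)
round 1: derive cover(a,e) via R0 from blue(a,e)
round 1: derive cover(a,f) via R0 from blue(a,f)
round 1: derive cover(c,a) via R0 from blue(c,a)
round 1: derive cover(c,f) via R0 from blue(c,f)
round 1: derive cover(c,h) via R0 from blue(c,h)
round 1: derive cover(c,j) via R0 from blue(c,j)
round 1: derive cover(d,a) via R0 from blue(d,a)
round 1: derive cover(d,j) via R0 from blue(d,j)
round 1: derive cover(e,c) via R0 from blue(e,c)
round 1: derive cover(f,a) via R0 from blue(f,a)
round 1: derive cover(f,d) via R0 from blue(f,d)
round 1: derive cover(f,f) via R0 from blue(f,f)
round 1: derive cover(h,h) via R0 from blue(h,h)
round 1: derive cover(a,d) via R2 from blue(a,e), link(e,d)
round 1: derive cover(c,c) via R2 from blue(c,j), link(j,c)
round 1: derive cover(d,c) via R2 from blue(d,j), link(j,c)
round 1: derive cover(d,f) via R2 from blue(d,j), link(j,f)
round 1: derive cover(e,h) via R2 from blue(e,c), link(c,h)
round 1: derive cover(f,c) via R2 from blue(f,d), link(d,c)
round 1: derive cover(f,j) via R2 from blue(f,d), link(d,j)
round 2: derive cover(a,c) via R1 from cover(a,d), cover(d,c)
round 2: derive cover(a,h) via R1 from cover(a,e), cover(e,h)
round 2: derive cover(a,j) via R1 from cover(a,d), cover(d,j)
round 2: derive cover(c,d) via R1 from cover(c,a), cover(a,d)
round 2: derive cover(c,e) via R1 from cover(c,a), cover(a,e)
round 2: derive cover(d,d) via R1 from cover(d,a), cover(a,d)
round 2: derive cover(d,e) via R1 from cover(d,a), cover(a,e)
round 2: derive cover(d,h) via R1 from cover(d,c), cover(c,h)
round 2: derive cover(e,a) via R1 from cover(e,c), cover(c,a)
round 2: derive cover(e,f) via R1 from cover(e,c), cover(c,f)
round 2: derive cover(e,j) via R1 from cover(e,c), cover(c,j)
round 2: derive cover(f,e) via R1 from cover(f,a), cover(a,e)
round 2: derive cover(f,h) via R1 from cover(f,c), cover(c,h)
round 3: derive cover(e,d) via R1 from cover(e,a), cover(a,d)
round 3: derive cover(e,e) via R1 from cover(e,a), cover(a,e)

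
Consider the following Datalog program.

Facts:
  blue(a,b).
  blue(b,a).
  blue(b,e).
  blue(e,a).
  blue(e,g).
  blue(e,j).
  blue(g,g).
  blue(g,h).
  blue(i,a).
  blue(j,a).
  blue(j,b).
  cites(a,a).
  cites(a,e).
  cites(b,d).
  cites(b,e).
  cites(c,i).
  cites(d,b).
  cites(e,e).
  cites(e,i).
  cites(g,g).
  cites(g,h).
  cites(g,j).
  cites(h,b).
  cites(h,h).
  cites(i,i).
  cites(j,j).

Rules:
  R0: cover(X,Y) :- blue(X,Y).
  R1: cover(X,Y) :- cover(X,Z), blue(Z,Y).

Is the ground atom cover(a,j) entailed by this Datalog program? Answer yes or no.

round 1: derive cover(a,b) via R0 from blue(a,b)
round 1: derive cover(b,a) via R0 from blue(b,a)
round 1: derive cover(b,e) via R0 from blue(b,e)
round 1: derive cover(e,a) via R0 from blue(e,a)
round 1: derive cover(e,g) via R0 from blue(e,g)
round 1: derive cover(e,j) via R0 from blue(e,j)
round 1: derive cover(g,g) via R0 from blue(g,g)
round 1: derive cover(g,h) via R0 from blue(g,h)
round 1: derive cover(i,a) via R0 from blue(i,a)
round 1: derive cover(j,a) via R0 from blue(j,a)
round 1: derive cover(j,b) via R0 from blue(j,b)
round 2: derive cover(a,a) via R1 from cover(a,b), blue(b,a)
round 2: derive cover(a,e) via R1 from cover(a,b), blue(b,e)
round 2: derive cover(b,b) via R1 from cover(b,a), blue(a,b)
round 2: derive cover(b,g) via R1 from cover(b,e), blue(e,g)
round 2: derive cover(b,j) via R1 from cover(b,e), blue(e,j)
round 2: derive cover(e,b) via R1 from cover(e,a), blue(a,b)
round 2: derive cover(e,h) via R1 from cover(e,g), blue(g,h)
round 2: derive cover(i,b) via R1 from cover(i,a), blue(a,b)
round 2: derive cover(j,e) via R1 from cover(j,b), blue(b,e)
round 3: derive cover(a,g) via R1 from cover(a,e), blue(e,g)
round 3: derive cover(a,j) via R1 from cover(a,e), blue(e,j)
round 3: derive cover(b,h) via R1 from cover(b,g), blue(g,h)
round 3: derive cover(e,e) via R1 from cover(e,b), blue(b,e)
round 3: derive cover(i,e) via R1 from cover(i,b), blue(b,e)
round 3: derive cover(j,g) via R1 from cover(j,e), blue(e,g)
round 3: derive cover(j,j) via R1 from cover(j,e), blue(e,j)
round 4: derive cover(a,h) via R1 from cover(a,g), blue(g,h)
round 4: derive cover(i,g) via R1 from cover(i,e), blue(e,g)
round 4: derive cover(i,j) via R1 from cover(i,e), blue(e,j)
round 4: derive cover(j,h) via R1 from cover(j,g), blue(g,h)
round 5: derive cover(i,h) via R1 from cover(i,g), blue(g,h)

yes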